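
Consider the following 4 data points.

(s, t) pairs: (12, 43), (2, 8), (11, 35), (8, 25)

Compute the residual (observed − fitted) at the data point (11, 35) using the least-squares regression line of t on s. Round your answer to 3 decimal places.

n = 4, Σx = 33, Σy = 111, Σxy = 1117, Σx² = 333
Sxx = Σx² − (Σx)²/n = 333 − 272.25 = 60.75
Sxy = Σxy − (Σx)(Σy)/n = 1117 − 915.75 = 201.25
b = Sxy/Sxx = 201.25/60.75 = 3.312757
a = ȳ − b·x̄ = 27.75 − 3.312757·8.25 = 0.419753
ŷ(11) = 0.419753 + 3.312757·11 = 36.860082
residual = y − ŷ = 35 − 36.860082 = -1.860082

-1.860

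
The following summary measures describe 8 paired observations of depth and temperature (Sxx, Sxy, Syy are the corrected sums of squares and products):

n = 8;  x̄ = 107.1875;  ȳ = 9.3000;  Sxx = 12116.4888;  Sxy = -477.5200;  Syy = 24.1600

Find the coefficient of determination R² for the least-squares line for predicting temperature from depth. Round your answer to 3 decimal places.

0.779

R² = Sxy²/(Sxx·Syy) = (-477.52)²/(12116.4888·24.16) = 0.778950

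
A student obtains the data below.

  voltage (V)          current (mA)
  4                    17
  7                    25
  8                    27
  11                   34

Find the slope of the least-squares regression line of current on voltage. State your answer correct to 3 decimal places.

2.420

n = 4, Σx = 30, Σy = 103, Σxy = 833, Σx² = 250
Sxx = Σx² − (Σx)²/n = 250 − 225 = 25
Sxy = Σxy − (Σx)(Σy)/n = 833 − 772.5 = 60.5
b = Sxy/Sxx = 60.5/25 = 2.42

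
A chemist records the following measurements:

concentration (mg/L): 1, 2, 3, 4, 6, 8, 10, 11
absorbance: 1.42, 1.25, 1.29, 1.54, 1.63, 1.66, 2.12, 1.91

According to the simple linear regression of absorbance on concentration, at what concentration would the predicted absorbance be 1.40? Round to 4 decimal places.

n = 8, Σx = 45, Σy = 12.82, Σxy = 79.22, Σx² = 351
Sxx = Σx² − (Σx)²/n = 351 − 253.125 = 97.875
Sxy = Σxy − (Σx)(Σy)/n = 79.22 − 72.1125 = 7.1075
b = Sxy/Sxx = 7.1075/97.875 = 0.072618
a = ȳ − b·x̄ = 1.6025 − 0.072618·5.625 = 1.194023
Set a + b·x = 1.40: x = (1.40 − 1.194023) / 0.072618 = 2.836440

2.8364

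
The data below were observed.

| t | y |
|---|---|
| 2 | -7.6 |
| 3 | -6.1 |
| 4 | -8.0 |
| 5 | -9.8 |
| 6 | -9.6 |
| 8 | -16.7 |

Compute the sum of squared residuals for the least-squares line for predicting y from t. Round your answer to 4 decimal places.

13.8133

n = 6, Σx = 28, Σy = -57.8, Σxy = -305.7, Σx² = 154, Σy² = 626.06
Sxx = Σx² − (Σx)²/n = 154 − 130.666667 = 23.333333
Sxy = Σxy − (Σx)(Σy)/n = -305.7 − (-269.733333) = -35.966667
Syy = Σy² − (Σy)²/n = 626.06 − 556.806667 = 69.253333
b = Sxy/Sxx = -35.966667/23.333333 = -1.541429
SSE = Syy − b·Sxy = 69.253333 − (-1.541429)·(-35.966667) = 13.813286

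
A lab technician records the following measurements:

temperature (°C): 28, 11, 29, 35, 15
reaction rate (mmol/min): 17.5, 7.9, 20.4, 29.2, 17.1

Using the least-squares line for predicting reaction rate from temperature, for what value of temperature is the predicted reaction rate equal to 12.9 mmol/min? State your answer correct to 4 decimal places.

15.2990

n = 5, Σx = 118, Σy = 92.1, Σxy = 2447, Σx² = 3196
Sxx = Σx² − (Σx)²/n = 3196 − 2784.8 = 411.2
Sxy = Σxy − (Σx)(Σy)/n = 2447 − 2173.56 = 273.44
b = Sxy/Sxx = 273.44/411.2 = 0.664981
a = ȳ − b·x̄ = 18.42 − 0.664981·23.6 = 2.726459
Set a + b·x = 12.9: x = (12.9 − 2.726459) / 0.664981 = 15.299005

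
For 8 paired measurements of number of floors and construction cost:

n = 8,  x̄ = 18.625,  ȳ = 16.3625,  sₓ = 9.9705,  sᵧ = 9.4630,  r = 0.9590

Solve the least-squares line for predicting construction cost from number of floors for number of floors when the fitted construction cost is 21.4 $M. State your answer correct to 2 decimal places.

b = r · sᵧ/sₓ = 0.959 · 9.463/9.9705 = 0.910187
a = ȳ − b·x̄ = 16.3625 − 0.910187·18.625 = -0.589728
Set a + b·x = 21.4: x = (21.4 − (-0.589728)) / 0.910187 = 24.159578

24.16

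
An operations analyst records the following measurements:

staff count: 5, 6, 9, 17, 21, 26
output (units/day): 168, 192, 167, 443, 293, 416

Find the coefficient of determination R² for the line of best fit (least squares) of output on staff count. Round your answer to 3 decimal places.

n = 6, Σx = 84, Σy = 1679, Σxy = 27995, Σx² = 1548, Σy² = 548131
Sxx = Σx² − (Σx)²/n = 1548 − 1176 = 372
Sxy = Σxy − (Σx)(Σy)/n = 27995 − 23506 = 4489
Syy = Σy² − (Σy)²/n = 548131 − 469840.166667 = 78290.833333
R² = Sxy²/(Sxx·Syy) = (4489)²/(372·78290.833333) = 0.691903

0.692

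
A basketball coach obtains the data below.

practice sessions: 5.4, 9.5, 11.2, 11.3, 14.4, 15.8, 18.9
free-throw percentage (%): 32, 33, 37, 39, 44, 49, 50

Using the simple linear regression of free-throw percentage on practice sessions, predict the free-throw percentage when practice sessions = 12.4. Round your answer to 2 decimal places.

40.64

n = 7, Σx = 86.5, Σy = 284, Σxy = 3694.2, Σx² = 1186.75
Sxx = Σx² − (Σx)²/n = 1186.75 − 1068.892857 = 117.857143
Sxy = Σxy − (Σx)(Σy)/n = 3694.2 − 3509.428571 = 184.771429
b = Sxy/Sxx = 184.771429/117.857143 = 1.567758
a = ȳ − b·x̄ = 40.571429 − 1.567758·12.357143 = 21.198424
ŷ(12.4) = a + b·12.4 = 21.198424 + 1.567758·12.4 = 40.638618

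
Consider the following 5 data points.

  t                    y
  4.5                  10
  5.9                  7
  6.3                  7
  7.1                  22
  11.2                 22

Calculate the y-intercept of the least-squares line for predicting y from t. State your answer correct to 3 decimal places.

n = 5, Σx = 35, Σy = 68, Σxy = 533, Σx² = 270.6
Sxx = Σx² − (Σx)²/n = 270.6 − 245 = 25.6
Sxy = Σxy − (Σx)(Σy)/n = 533 − 476 = 57
b = Sxy/Sxx = 57/25.6 = 2.226562
a = ȳ − b·x̄ = 13.6 − 2.226562·7 = -1.985937

-1.986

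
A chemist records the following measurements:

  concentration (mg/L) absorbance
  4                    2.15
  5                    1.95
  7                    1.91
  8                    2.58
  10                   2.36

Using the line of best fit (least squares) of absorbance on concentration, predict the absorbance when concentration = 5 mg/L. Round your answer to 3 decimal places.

n = 5, Σx = 34, Σy = 10.95, Σxy = 75.96, Σx² = 254
Sxx = Σx² − (Σx)²/n = 254 − 231.2 = 22.8
Sxy = Σxy − (Σx)(Σy)/n = 75.96 − 74.46 = 1.5
b = Sxy/Sxx = 1.5/22.8 = 0.065789
a = ȳ − b·x̄ = 2.19 − 0.065789·6.8 = 1.742632
ŷ(5) = a + b·5 = 1.742632 + 0.065789·5 = 2.071579

2.072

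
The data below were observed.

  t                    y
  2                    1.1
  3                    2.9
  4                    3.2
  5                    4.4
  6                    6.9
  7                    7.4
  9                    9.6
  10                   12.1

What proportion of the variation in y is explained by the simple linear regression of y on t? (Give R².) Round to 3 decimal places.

0.980

n = 8, Σx = 46, Σy = 47.6, Σxy = 346.3, Σx² = 320, Σy² = 380.16
Sxx = Σx² − (Σx)²/n = 320 − 264.5 = 55.5
Sxy = Σxy − (Σx)(Σy)/n = 346.3 − 273.7 = 72.6
Syy = Σy² − (Σy)²/n = 380.16 − 283.22 = 96.94
R² = Sxy²/(Sxx·Syy) = (72.6)²/(55.5·96.94) = 0.979664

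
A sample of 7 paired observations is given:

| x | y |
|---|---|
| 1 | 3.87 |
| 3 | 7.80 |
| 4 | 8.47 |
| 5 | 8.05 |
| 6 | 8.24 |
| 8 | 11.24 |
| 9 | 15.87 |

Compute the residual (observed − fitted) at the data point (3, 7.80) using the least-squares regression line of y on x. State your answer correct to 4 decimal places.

n = 7, Σx = 36, Σy = 63.54, Σxy = 383.59, Σx² = 232
Sxx = Σx² − (Σx)²/n = 232 − 185.142857 = 46.857143
Sxy = Σxy − (Σx)(Σy)/n = 383.59 − 326.777143 = 56.812857
b = Sxy/Sxx = 56.812857/46.857143 = 1.212470
a = ȳ − b·x̄ = 9.077143 − 1.212470·5.142857 = 2.841585
ŷ(3) = 2.841585 + 1.212470·3 = 6.478994
residual = y − ŷ = 7.80 − 6.478994 = 1.321006

1.3210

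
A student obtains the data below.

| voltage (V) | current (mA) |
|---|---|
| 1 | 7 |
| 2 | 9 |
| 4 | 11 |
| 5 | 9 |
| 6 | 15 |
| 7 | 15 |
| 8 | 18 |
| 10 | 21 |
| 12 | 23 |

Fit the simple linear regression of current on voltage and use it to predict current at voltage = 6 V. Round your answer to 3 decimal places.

n = 9, Σx = 55, Σy = 128, Σxy = 939, Σx² = 439
Sxx = Σx² − (Σx)²/n = 439 − 336.111111 = 102.888889
Sxy = Σxy − (Σx)(Σy)/n = 939 − 782.222222 = 156.777778
b = Sxy/Sxx = 156.777778/102.888889 = 1.523758
a = ȳ − b·x̄ = 14.222222 − 1.523758·6.111111 = 4.910367
ŷ(6) = a + b·6 = 4.910367 + 1.523758·6 = 14.052916

14.053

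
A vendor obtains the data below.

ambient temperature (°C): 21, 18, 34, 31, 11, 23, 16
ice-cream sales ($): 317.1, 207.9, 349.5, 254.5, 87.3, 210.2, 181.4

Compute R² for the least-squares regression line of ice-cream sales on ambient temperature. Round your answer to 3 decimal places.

n = 7, Σx = 154, Σy = 1607.9, Σxy = 38871.1, Σx² = 3788, Σy² = 415406.61
Sxx = Σx² − (Σx)²/n = 3788 − 3388 = 400
Sxy = Σxy − (Σx)(Σy)/n = 38871.1 − 35373.8 = 3497.3
Syy = Σy² − (Σy)²/n = 415406.61 − 369334.63 = 46071.98
R² = Sxy²/(Sxx·Syy) = (3497.3)²/(400·46071.98) = 0.663696

0.664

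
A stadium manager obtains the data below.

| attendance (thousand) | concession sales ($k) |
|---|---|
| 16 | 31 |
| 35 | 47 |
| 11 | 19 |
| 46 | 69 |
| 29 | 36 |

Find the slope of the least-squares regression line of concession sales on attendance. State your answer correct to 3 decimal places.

n = 5, Σx = 137, Σy = 202, Σxy = 6568, Σx² = 4559
Sxx = Σx² − (Σx)²/n = 4559 − 3753.8 = 805.2
Sxy = Σxy − (Σx)(Σy)/n = 6568 − 5534.8 = 1033.2
b = Sxy/Sxx = 1033.2/805.2 = 1.283159

1.283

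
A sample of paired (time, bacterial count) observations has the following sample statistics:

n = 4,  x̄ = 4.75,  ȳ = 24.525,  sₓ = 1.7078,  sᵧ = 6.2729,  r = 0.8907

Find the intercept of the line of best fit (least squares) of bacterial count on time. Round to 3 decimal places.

8.985

b = r · sᵧ/sₓ = 0.8907 · 6.2729/1.7078 = 3.271620
a = ȳ − b·x̄ = 24.525 − 3.271620·4.75 = 8.984807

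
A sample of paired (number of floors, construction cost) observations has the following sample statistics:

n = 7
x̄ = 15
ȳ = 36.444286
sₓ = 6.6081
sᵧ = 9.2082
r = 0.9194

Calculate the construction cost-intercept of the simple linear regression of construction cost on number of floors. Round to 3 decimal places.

17.227

b = r · sᵧ/sₓ = 0.9194 · 9.2082/6.6081 = 1.281158
a = ȳ − b·x̄ = 36.444286 − 1.281158·15 = 17.226918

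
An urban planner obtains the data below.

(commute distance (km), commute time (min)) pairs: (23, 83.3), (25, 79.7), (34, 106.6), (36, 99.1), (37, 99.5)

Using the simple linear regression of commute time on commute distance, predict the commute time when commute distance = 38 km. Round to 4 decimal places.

104.6629

n = 5, Σx = 155, Σy = 468.2, Σxy = 14781.9, Σx² = 4975
Sxx = Σx² − (Σx)²/n = 4975 − 4805 = 170
Sxy = Σxy − (Σx)(Σy)/n = 14781.9 − 14514.2 = 267.7
b = Sxy/Sxx = 267.7/170 = 1.574706
a = ȳ − b·x̄ = 93.64 − 1.574706·31 = 44.824118
ŷ(38) = a + b·38 = 44.824118 + 1.574706·38 = 104.662941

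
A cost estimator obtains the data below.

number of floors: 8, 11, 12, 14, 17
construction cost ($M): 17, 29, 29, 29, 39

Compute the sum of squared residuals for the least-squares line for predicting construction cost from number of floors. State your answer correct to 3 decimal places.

27.239

n = 5, Σx = 62, Σy = 143, Σxy = 1872, Σx² = 814, Σy² = 4333
Sxx = Σx² − (Σx)²/n = 814 − 768.8 = 45.2
Sxy = Σxy − (Σx)(Σy)/n = 1872 − 1773.2 = 98.8
Syy = Σy² − (Σy)²/n = 4333 − 4089.8 = 243.2
b = Sxy/Sxx = 98.8/45.2 = 2.185841
SSE = Syy − b·Sxy = 243.2 − 2.185841·98.8 = 27.238938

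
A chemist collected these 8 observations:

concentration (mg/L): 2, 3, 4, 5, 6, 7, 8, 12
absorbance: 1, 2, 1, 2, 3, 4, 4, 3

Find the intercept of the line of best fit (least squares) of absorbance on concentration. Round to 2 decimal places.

n = 8, Σx = 47, Σy = 20, Σxy = 136, Σx² = 347
Sxx = Σx² − (Σx)²/n = 347 − 276.125 = 70.875
Sxy = Σxy − (Σx)(Σy)/n = 136 − 117.5 = 18.5
b = Sxy/Sxx = 18.5/70.875 = 0.261023
a = ȳ − b·x̄ = 2.5 − 0.261023·5.875 = 0.966490

0.97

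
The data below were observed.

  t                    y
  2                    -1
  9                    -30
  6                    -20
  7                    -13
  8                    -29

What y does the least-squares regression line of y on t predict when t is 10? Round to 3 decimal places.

n = 5, Σx = 32, Σy = -93, Σxy = -715, Σx² = 234
Sxx = Σx² − (Σx)²/n = 234 − 204.8 = 29.2
Sxy = Σxy − (Σx)(Σy)/n = -715 − (-595.2) = -119.8
b = Sxy/Sxx = -119.8/29.2 = -4.102740
a = ȳ − b·x̄ = -18.6 − (-4.102740)·6.4 = 7.657534
ŷ(10) = a + b·10 = 7.657534 + (-4.102740)·10 = -33.369863

-33.370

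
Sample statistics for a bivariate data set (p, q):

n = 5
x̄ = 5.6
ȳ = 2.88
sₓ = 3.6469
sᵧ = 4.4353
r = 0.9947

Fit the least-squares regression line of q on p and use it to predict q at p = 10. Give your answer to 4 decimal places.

b = r · sᵧ/sₓ = 0.9947 · 4.4353/3.6469 = 1.209738
a = ȳ − b·x̄ = 2.88 − 1.209738·5.6 = -3.894532
ŷ(10) = a + b·10 = -3.894532 + 1.209738·10 = 8.202846

8.2028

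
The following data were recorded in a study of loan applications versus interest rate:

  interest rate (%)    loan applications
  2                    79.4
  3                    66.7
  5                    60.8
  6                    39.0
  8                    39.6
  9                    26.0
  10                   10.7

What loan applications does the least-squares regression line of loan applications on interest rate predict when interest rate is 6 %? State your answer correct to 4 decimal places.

n = 7, Σx = 43, Σy = 322.2, Σxy = 1554.7, Σx² = 319
Sxx = Σx² − (Σx)²/n = 319 − 264.142857 = 54.857143
Sxy = Σxy − (Σx)(Σy)/n = 1554.7 − 1979.228571 = -424.528571
b = Sxy/Sxx = -424.528571/54.857143 = -7.738802
a = ȳ − b·x̄ = 46.028571 − (-7.738802)·6.142857 = 93.566927
ŷ(6) = a + b·6 = 93.566927 + (-7.738802)·6 = 47.134115

47.1341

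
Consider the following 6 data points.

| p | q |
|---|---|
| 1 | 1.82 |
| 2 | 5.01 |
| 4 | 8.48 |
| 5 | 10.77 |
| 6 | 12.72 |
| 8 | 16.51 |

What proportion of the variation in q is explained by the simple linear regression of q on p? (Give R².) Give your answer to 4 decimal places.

0.9947

n = 6, Σx = 26, Σy = 55.31, Σxy = 308.01, Σx² = 146, Σy² = 650.6943
Sxx = Σx² − (Σx)²/n = 146 − 112.666667 = 33.333333
Sxy = Σxy − (Σx)(Σy)/n = 308.01 − 239.676667 = 68.333333
Syy = Σy² − (Σy)²/n = 650.6943 − 509.866017 = 140.828283
R² = Sxy²/(Sxx·Syy) = (68.333333)²/(33.333333·140.828283) = 0.994710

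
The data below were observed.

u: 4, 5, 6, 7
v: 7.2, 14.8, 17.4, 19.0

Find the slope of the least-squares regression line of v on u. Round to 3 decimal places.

3.800

n = 4, Σx = 22, Σy = 58.4, Σxy = 340.2, Σx² = 126
Sxx = Σx² − (Σx)²/n = 126 − 121 = 5
Sxy = Σxy − (Σx)(Σy)/n = 340.2 − 321.2 = 19
b = Sxy/Sxx = 19/5 = 3.8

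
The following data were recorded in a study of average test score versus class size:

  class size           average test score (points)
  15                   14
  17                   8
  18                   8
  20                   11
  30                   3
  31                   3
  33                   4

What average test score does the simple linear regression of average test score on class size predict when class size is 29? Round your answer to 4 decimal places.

4.5483

n = 7, Σx = 164, Σy = 51, Σxy = 1025, Σx² = 4188
Sxx = Σx² − (Σx)²/n = 4188 − 3842.285714 = 345.714286
Sxy = Σxy − (Σx)(Σy)/n = 1025 − 1194.857143 = -169.857143
b = Sxy/Sxx = -169.857143/345.714286 = -0.491322
a = ȳ − b·x̄ = 7.285714 − (-0.491322)·23.428571 = 18.796694
ŷ(29) = a + b·29 = 18.796694 + (-0.491322)·29 = 4.548347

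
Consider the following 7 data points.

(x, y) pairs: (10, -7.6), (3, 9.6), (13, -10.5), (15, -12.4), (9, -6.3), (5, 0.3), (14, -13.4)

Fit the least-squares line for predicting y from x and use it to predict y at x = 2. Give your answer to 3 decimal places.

n = 7, Σx = 69, Σy = -40.3, Σxy = -612.5, Σx² = 805
Sxx = Σx² − (Σx)²/n = 805 − 680.142857 = 124.857143
Sxy = Σxy − (Σx)(Σy)/n = -612.5 − (-397.242857) = -215.257143
b = Sxy/Sxx = -215.257143/124.857143 = -1.724027
a = ȳ − b·x̄ = -5.757143 − (-1.724027)·9.857143 = 11.236842
ŷ(2) = a + b·2 = 11.236842 + (-1.724027)·2 = 7.788787

7.789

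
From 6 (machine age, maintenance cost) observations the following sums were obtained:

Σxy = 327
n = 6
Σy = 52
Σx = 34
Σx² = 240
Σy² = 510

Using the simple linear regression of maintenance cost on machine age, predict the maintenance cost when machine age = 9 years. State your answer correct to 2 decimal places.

Sxx = Σx² − (Σx)²/n = 240 − 192.666667 = 47.333333
Sxy = Σxy − (Σx)(Σy)/n = 327 − 294.666667 = 32.333333
b = Sxy/Sxx = 32.333333/47.333333 = 0.683099
a = ȳ − b·x̄ = 8.666667 − 0.683099·5.666667 = 4.795775
ŷ(9) = a + b·9 = 4.795775 + 0.683099·9 = 10.943662

10.94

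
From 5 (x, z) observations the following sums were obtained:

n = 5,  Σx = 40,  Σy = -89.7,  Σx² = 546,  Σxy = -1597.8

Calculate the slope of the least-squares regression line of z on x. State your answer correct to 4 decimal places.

Sxx = Σx² − (Σx)²/n = 546 − 320 = 226
Sxy = Σxy − (Σx)(Σy)/n = -1597.8 − (-717.6) = -880.2
b = Sxy/Sxx = -880.2/226 = -3.894690

-3.8947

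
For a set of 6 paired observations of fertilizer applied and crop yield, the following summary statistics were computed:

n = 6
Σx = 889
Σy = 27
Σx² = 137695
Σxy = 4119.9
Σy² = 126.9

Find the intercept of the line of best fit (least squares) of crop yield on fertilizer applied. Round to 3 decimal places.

Sxx = Σx² − (Σx)²/n = 137695 − 131720.166667 = 5974.833333
Sxy = Σxy − (Σx)(Σy)/n = 4119.9 − 4000.5 = 119.4
b = Sxy/Sxx = 119.4/5974.833333 = 0.019984
a = ȳ − b·x̄ = 4.5 − 0.019984·148.166667 = 1.539064

1.539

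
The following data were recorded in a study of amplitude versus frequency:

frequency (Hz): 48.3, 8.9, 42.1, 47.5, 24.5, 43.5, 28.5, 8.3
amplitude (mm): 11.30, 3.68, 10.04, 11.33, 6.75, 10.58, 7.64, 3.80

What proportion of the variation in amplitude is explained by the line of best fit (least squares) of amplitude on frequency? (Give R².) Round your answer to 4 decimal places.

0.9987

n = 8, Σx = 251.6, Σy = 65.12, Σxy = 2414.286, Σx² = 9814.4, Σy² = 600.7114
Sxx = Σx² − (Σx)²/n = 9814.4 − 7912.82 = 1901.58
Sxy = Σxy − (Σx)(Σy)/n = 2414.286 − 2048.024 = 366.262
Syy = Σy² − (Σy)²/n = 600.7114 − 530.0768 = 70.6346
R² = Sxy²/(Sxx·Syy) = (366.262)²/(1901.58·70.6346) = 0.998738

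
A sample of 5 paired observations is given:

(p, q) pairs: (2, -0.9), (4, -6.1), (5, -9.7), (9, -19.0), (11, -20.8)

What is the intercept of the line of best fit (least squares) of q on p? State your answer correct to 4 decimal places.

n = 5, Σx = 31, Σy = -56.5, Σxy = -474.5, Σx² = 247
Sxx = Σx² − (Σx)²/n = 247 − 192.2 = 54.8
Sxy = Σxy − (Σx)(Σy)/n = -474.5 − (-350.3) = -124.2
b = Sxy/Sxx = -124.2/54.8 = -2.266423
a = ȳ − b·x̄ = -11.3 − (-2.266423)·6.2 = 2.751825

2.7518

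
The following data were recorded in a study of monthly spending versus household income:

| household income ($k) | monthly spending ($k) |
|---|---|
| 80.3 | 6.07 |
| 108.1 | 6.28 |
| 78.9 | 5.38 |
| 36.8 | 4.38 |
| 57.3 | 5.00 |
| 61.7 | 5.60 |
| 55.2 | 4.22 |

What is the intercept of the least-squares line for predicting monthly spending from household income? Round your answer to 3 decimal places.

n = 7, Σx = 478.3, Σy = 36.93, Σxy = 2616.919, Σx² = 35850.37
Sxx = Σx² − (Σx)²/n = 35850.37 − 32681.555714 = 3168.814286
Sxy = Σxy − (Σx)(Σy)/n = 2616.919 − 2523.374143 = 93.544857
b = Sxy/Sxx = 93.544857/3168.814286 = 0.029520
a = ȳ − b·x̄ = 5.275714 − 0.029520·68.328571 = 3.258623

3.259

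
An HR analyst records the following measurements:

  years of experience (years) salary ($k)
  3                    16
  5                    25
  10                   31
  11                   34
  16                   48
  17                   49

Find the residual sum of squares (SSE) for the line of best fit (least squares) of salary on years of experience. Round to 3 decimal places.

19.937

n = 6, Σx = 62, Σy = 203, Σxy = 2458, Σx² = 800, Σy² = 7703
Sxx = Σx² − (Σx)²/n = 800 − 640.666667 = 159.333333
Sxy = Σxy − (Σx)(Σy)/n = 2458 − 2097.666667 = 360.333333
Syy = Σy² − (Σy)²/n = 7703 − 6868.166667 = 834.833333
b = Sxy/Sxx = 360.333333/159.333333 = 2.261506
SSE = Syy − b·Sxy = 834.833333 − 2.261506·360.333333 = 19.937238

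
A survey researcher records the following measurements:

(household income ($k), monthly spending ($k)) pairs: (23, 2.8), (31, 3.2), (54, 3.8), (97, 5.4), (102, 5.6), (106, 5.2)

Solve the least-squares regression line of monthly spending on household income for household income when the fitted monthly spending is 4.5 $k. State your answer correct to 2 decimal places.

n = 6, Σx = 413, Σy = 26, Σxy = 2015, Σx² = 35455
Sxx = Σx² − (Σx)²/n = 35455 − 28428.166667 = 7026.833333
Sxy = Σxy − (Σx)(Σy)/n = 2015 − 1789.666667 = 225.333333
b = Sxy/Sxx = 225.333333/7026.833333 = 0.032068
a = ȳ − b·x̄ = 4.333333 − 0.032068·68.833333 = 2.126017
Set a + b·x = 4.5: x = (4.5 − 2.126017) / 0.032068 = 74.030695

74.03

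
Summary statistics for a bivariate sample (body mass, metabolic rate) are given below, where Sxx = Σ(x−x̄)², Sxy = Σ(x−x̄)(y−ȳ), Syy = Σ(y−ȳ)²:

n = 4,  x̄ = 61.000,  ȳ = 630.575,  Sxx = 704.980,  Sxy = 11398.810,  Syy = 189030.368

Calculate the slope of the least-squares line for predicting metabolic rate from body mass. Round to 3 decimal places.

16.169

b = Sxy/Sxx = 11398.81/704.98 = 16.168984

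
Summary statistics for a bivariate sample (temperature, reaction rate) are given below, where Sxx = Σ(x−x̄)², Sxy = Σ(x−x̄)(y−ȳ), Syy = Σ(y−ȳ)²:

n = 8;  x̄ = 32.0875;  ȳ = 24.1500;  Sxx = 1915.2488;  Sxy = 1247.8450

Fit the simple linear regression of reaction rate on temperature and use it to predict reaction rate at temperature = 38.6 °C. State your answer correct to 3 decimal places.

b = Sxy/Sxx = 1247.845/1915.2488 = 0.651532
a = ȳ − b·x̄ = 24.15 − 0.651532·32.0875 = 3.243982
ŷ(38.6) = a + b·38.6 = 3.243982 + 0.651532·38.6 = 28.393099

28.393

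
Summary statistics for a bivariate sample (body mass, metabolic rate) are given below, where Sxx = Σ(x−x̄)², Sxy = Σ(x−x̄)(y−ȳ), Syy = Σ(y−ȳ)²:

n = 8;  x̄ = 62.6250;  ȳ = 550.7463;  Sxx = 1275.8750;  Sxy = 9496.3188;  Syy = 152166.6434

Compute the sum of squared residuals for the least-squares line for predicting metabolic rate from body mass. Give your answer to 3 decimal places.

81485.683

b = Sxy/Sxx = 9496.3188/1275.875 = 7.442985
SSE = Syy − b·Sxy = 152166.6434 − 7.442985·9496.3188 = 81485.682686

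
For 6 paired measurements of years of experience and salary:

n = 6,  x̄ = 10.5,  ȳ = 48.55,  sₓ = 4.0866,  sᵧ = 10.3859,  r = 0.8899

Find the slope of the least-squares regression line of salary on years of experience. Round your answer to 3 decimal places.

b = r · sᵧ/sₓ = 0.8899 · 10.3859/4.0866 = 2.261639

2.262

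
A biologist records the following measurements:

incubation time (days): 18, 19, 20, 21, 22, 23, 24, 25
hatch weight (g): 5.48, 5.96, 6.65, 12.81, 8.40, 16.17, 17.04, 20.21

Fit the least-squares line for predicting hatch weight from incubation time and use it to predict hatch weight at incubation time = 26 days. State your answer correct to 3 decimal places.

n = 8, Σx = 172, Σy = 92.72, Σxy = 2084.81, Σx² = 3740
Sxx = Σx² − (Σx)²/n = 3740 − 3698 = 42
Sxy = Σxy − (Σx)(Σy)/n = 2084.81 − 1993.48 = 91.33
b = Sxy/Sxx = 91.33/42 = 2.174524
a = ȳ − b·x̄ = 11.59 − 2.174524·21.5 = -35.162262
ŷ(26) = a + b·26 = -35.162262 + 2.174524·26 = 21.375357

21.375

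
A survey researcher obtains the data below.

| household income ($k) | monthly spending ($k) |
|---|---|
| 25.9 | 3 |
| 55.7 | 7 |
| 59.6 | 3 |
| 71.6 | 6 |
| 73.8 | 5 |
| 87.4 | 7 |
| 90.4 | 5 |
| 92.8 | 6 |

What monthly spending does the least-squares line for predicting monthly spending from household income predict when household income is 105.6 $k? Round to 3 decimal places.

6.686

n = 8, Σx = 557.2, Σy = 42, Σxy = 3065.6, Σx² = 42321.22
Sxx = Σx² − (Σx)²/n = 42321.22 − 38808.98 = 3512.24
Sxy = Σxy − (Σx)(Σy)/n = 3065.6 − 2925.3 = 140.3
b = Sxy/Sxx = 140.3/3512.24 = 0.039946
a = ȳ − b·x̄ = 5.25 − 0.039946·69.65 = 2.467760
ŷ(105.6) = a + b·105.6 = 2.467760 + 0.039946·105.6 = 6.686059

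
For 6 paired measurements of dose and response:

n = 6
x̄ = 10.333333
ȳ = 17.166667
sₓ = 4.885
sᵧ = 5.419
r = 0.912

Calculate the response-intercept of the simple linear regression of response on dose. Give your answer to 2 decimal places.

6.71

b = r · sᵧ/sₓ = 0.912 · 5.419/4.885 = 1.011695
a = ȳ − b·x̄ = 17.166667 − 1.011695·10.333333 = 6.712490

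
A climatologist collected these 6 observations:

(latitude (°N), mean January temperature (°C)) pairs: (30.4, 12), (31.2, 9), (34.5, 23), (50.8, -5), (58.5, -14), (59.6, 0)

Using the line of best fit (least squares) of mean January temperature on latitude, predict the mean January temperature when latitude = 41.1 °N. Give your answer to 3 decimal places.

6.578

n = 6, Σx = 265, Σy = 25, Σxy = 366.1, Σx² = 12642.9
Sxx = Σx² − (Σx)²/n = 12642.9 − 11704.166667 = 938.733333
Sxy = Σxy − (Σx)(Σy)/n = 366.1 − 1104.166667 = -738.066667
b = Sxy/Sxx = -738.066667/938.733333 = -0.786237
a = ȳ − b·x̄ = 4.166667 − (-0.786237)·44.166667 = 38.892124
ŷ(41.1) = a + b·41.1 = 38.892124 + (-0.786237)·41.1 = 6.577793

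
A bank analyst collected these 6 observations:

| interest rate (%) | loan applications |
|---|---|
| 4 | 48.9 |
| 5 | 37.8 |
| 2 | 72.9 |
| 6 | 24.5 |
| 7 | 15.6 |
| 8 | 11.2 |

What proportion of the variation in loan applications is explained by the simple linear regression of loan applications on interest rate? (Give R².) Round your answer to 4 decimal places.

0.9845

n = 6, Σx = 32, Σy = 210.9, Σxy = 876.2, Σx² = 194, Σy² = 10103.51
Sxx = Σx² − (Σx)²/n = 194 − 170.666667 = 23.333333
Sxy = Σxy − (Σx)(Σy)/n = 876.2 − 1124.8 = -248.6
Syy = Σy² − (Σy)²/n = 10103.51 − 7413.135 = 2690.375
R² = Sxy²/(Sxx·Syy) = (-248.6)²/(23.333333·2690.375) = 0.984493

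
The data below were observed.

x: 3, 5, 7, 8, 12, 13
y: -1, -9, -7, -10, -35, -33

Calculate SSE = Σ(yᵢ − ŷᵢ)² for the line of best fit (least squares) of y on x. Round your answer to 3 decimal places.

109.833

n = 6, Σx = 48, Σy = -95, Σxy = -1026, Σx² = 460, Σy² = 2545
Sxx = Σx² − (Σx)²/n = 460 − 384 = 76
Sxy = Σxy − (Σx)(Σy)/n = -1026 − (-760) = -266
Syy = Σy² − (Σy)²/n = 2545 − 1504.166667 = 1040.833333
b = Sxy/Sxx = -266/76 = -3.5
SSE = Syy − b·Sxy = 1040.833333 − (-3.5)·(-266) = 109.833333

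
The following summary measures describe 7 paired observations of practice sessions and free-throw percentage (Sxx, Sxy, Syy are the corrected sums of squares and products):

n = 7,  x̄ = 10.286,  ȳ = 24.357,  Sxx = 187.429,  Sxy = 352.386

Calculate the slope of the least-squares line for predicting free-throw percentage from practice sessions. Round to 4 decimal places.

b = Sxy/Sxx = 352.386/187.429 = 1.880104

1.8801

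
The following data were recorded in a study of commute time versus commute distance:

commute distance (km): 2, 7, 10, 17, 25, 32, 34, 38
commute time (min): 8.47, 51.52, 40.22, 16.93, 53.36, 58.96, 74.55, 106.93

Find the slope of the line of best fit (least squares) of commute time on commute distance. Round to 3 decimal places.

1.872

n = 8, Σx = 165, Σy = 410.94, Σxy = 10886.35, Σx² = 4691
Sxx = Σx² − (Σx)²/n = 4691 − 3403.125 = 1287.875
Sxy = Σxy − (Σx)(Σy)/n = 10886.35 − 8475.6375 = 2410.7125
b = Sxy/Sxx = 2410.7125/1287.875 = 1.871853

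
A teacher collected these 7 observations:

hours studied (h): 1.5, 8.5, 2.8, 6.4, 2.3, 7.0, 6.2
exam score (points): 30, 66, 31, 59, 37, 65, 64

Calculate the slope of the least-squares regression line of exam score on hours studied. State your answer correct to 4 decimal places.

n = 7, Σx = 34.7, Σy = 352, Σxy = 2007.3, Σx² = 216.03
Sxx = Σx² − (Σx)²/n = 216.03 − 172.012857 = 44.017143
Sxy = Σxy − (Σx)(Σy)/n = 2007.3 − 1744.914286 = 262.385714
b = Sxy/Sxx = 262.385714/44.017143 = 5.960989

5.9610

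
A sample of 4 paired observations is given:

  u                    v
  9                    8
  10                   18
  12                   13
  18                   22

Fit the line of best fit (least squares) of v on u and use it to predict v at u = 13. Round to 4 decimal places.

n = 4, Σx = 49, Σy = 61, Σxy = 804, Σx² = 649
Sxx = Σx² − (Σx)²/n = 649 − 600.25 = 48.75
Sxy = Σxy − (Σx)(Σy)/n = 804 − 747.25 = 56.75
b = Sxy/Sxx = 56.75/48.75 = 1.164103
a = ȳ − b·x̄ = 15.25 − 1.164103·12.25 = 0.989744
ŷ(13) = a + b·13 = 0.989744 + 1.164103·13 = 16.123077

16.1231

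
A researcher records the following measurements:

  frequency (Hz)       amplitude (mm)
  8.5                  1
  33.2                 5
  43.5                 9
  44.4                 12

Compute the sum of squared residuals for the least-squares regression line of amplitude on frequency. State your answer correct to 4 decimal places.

8.9497

n = 4, Σx = 129.6, Σy = 27, Σxy = 1098.8, Σx² = 5038.1, Σy² = 251
Sxx = Σx² − (Σx)²/n = 5038.1 − 4199.04 = 839.06
Sxy = Σxy − (Σx)(Σy)/n = 1098.8 − 874.8 = 224
Syy = Σy² − (Σy)²/n = 251 − 182.25 = 68.75
b = Sxy/Sxx = 224/839.06 = 0.266965
SSE = Syy − b·Sxy = 68.75 − 0.266965·224 = 8.949747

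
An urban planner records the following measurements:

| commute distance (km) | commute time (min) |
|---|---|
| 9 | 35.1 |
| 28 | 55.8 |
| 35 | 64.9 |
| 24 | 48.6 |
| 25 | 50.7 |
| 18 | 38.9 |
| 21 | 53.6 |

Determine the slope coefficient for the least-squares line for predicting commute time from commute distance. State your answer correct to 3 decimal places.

1.164

n = 7, Σx = 160, Σy = 347.6, Σxy = 8409.5, Σx² = 4056
Sxx = Σx² − (Σx)²/n = 4056 − 3657.142857 = 398.857143
Sxy = Σxy − (Σx)(Σy)/n = 8409.5 − 7945.142857 = 464.357143
b = Sxy/Sxx = 464.357143/398.857143 = 1.164219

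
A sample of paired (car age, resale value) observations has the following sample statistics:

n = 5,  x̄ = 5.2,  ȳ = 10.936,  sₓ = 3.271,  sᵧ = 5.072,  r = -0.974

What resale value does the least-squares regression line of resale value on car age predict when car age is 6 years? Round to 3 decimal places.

9.728

b = r · sᵧ/sₓ = -0.974 · 5.072/3.271 = -1.510281
a = ȳ − b·x̄ = 10.936 − (-1.510281)·5.2 = 18.789459
ŷ(6) = a + b·6 = 18.789459 + (-1.510281)·6 = 9.727775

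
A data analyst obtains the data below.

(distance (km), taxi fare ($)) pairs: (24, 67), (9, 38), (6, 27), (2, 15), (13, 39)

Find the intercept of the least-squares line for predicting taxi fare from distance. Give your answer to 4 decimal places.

12.7511

n = 5, Σx = 54, Σy = 186, Σxy = 2649, Σx² = 866
Sxx = Σx² − (Σx)²/n = 866 − 583.2 = 282.8
Sxy = Σxy − (Σx)(Σy)/n = 2649 − 2008.8 = 640.2
b = Sxy/Sxx = 640.2/282.8 = 2.263791
a = ȳ − b·x̄ = 37.2 − 2.263791·10.8 = 12.751061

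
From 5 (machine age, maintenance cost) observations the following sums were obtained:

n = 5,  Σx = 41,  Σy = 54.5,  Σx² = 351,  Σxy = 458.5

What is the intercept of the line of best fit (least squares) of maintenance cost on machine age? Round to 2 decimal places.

Sxx = Σx² − (Σx)²/n = 351 − 336.2 = 14.8
Sxy = Σxy − (Σx)(Σy)/n = 458.5 − 446.9 = 11.6
b = Sxy/Sxx = 11.6/14.8 = 0.783784
a = ȳ − b·x̄ = 10.9 − 0.783784·8.2 = 4.472973

4.47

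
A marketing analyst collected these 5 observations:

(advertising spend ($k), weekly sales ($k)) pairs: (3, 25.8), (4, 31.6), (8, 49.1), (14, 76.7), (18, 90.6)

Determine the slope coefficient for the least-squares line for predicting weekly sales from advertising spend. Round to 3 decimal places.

n = 5, Σx = 47, Σy = 273.8, Σxy = 3301.2, Σx² = 609
Sxx = Σx² − (Σx)²/n = 609 − 441.8 = 167.2
Sxy = Σxy − (Σx)(Σy)/n = 3301.2 − 2573.72 = 727.48
b = Sxy/Sxx = 727.48/167.2 = 4.350957

4.351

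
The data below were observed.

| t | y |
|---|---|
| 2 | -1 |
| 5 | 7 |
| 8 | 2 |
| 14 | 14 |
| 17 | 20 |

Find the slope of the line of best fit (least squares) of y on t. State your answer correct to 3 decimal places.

1.283

n = 5, Σx = 46, Σy = 42, Σxy = 585, Σx² = 578
Sxx = Σx² − (Σx)²/n = 578 − 423.2 = 154.8
Sxy = Σxy − (Σx)(Σy)/n = 585 − 386.4 = 198.6
b = Sxy/Sxx = 198.6/154.8 = 1.282946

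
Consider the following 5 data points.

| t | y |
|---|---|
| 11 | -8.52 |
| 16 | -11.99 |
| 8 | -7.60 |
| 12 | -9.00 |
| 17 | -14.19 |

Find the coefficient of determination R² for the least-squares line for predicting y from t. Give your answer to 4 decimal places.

0.9189

n = 5, Σx = 64, Σy = -51.3, Σxy = -695.59, Σx² = 874, Σy² = 556.4666
Sxx = Σx² − (Σx)²/n = 874 − 819.2 = 54.8
Sxy = Σxy − (Σx)(Σy)/n = -695.59 − (-656.64) = -38.95
Syy = Σy² − (Σy)²/n = 556.4666 − 526.338 = 30.1286
R² = Sxy²/(Sxx·Syy) = (-38.95)²/(54.8·30.1286) = 0.918873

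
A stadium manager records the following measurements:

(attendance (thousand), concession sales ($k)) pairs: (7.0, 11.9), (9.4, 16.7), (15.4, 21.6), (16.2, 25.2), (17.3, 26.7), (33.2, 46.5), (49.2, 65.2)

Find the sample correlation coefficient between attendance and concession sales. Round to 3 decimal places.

0.998

n = 7, Σx = 147.7, Σy = 213.8, Σxy = 6194.71, Σx² = 4459.13, Σy² = 8648.28
Sxx = Σx² − (Σx)²/n = 4459.13 − 3116.47 = 1342.66
Sxy = Σxy − (Σx)(Σy)/n = 6194.71 − 4511.18 = 1683.53
Syy = Σy² − (Σy)²/n = 8648.28 − 6530.062857 = 2118.217143
r = Sxy/√(Sxx·Syy) = 1683.53/√(2844045.429029) = 1683.53/1686.429788 = 0.998281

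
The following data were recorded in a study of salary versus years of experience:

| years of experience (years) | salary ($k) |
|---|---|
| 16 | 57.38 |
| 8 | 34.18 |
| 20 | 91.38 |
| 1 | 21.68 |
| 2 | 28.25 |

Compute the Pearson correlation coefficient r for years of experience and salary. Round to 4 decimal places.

0.9492

n = 5, Σx = 47, Σy = 232.87, Σxy = 3097.3, Σx² = 725, Σy² = 14079.1261
Sxx = Σx² − (Σx)²/n = 725 − 441.8 = 283.2
Sxy = Σxy − (Σx)(Σy)/n = 3097.3 − 2188.978 = 908.322
Syy = Σy² − (Σy)²/n = 14079.1261 − 10845.68738 = 3233.43872
r = Sxy/√(Sxx·Syy) = 908.322/√(915709.845504) = 908.322/956.927294 = 0.949207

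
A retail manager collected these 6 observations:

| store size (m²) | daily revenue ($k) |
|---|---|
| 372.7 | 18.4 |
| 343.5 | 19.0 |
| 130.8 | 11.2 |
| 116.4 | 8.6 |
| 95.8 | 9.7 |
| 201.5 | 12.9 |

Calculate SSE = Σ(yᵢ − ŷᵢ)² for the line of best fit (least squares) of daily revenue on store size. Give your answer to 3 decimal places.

3.977

n = 6, Σx = 1260.7, Σy = 79.8, Σxy = 19378.79, Σx² = 337335.03, Σy² = 1159.46
Sxx = Σx² − (Σx)²/n = 337335.03 − 264894.081667 = 72440.948333
Sxy = Σxy − (Σx)(Σy)/n = 19378.79 − 16767.31 = 2611.48
Syy = Σy² − (Σy)²/n = 1159.46 − 1061.34 = 98.12
b = Sxy/Sxx = 2611.48/72440.948333 = 0.036050
SSE = Syy − b·Sxy = 98.12 − 0.036050·2611.48 = 3.976730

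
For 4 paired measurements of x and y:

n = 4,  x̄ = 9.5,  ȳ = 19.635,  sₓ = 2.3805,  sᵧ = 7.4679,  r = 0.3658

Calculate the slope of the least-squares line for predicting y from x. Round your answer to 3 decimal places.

b = r · sᵧ/sₓ = 0.3658 · 7.4679/2.3805 = 1.147556

1.148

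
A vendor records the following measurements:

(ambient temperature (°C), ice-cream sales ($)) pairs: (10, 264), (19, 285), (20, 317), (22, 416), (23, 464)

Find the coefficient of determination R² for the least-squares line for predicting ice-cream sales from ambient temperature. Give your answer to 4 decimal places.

0.6055

n = 5, Σx = 94, Σy = 1746, Σxy = 34219, Σx² = 1874, Σy² = 639762
Sxx = Σx² − (Σx)²/n = 1874 − 1767.2 = 106.8
Sxy = Σxy − (Σx)(Σy)/n = 34219 − 32824.8 = 1394.2
Syy = Σy² − (Σy)²/n = 639762 − 609703.2 = 30058.8
R² = Sxy²/(Sxx·Syy) = (1394.2)²/(106.8·30058.8) = 0.605490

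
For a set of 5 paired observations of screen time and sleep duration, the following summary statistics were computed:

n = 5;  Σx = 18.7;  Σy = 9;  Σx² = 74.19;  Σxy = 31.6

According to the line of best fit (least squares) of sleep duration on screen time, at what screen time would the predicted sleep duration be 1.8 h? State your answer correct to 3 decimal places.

Sxx = Σx² − (Σx)²/n = 74.19 − 69.938 = 4.252
Sxy = Σxy − (Σx)(Σy)/n = 31.6 − 33.66 = -2.06
b = Sxy/Sxx = -2.06/4.252 = -0.484478
a = ȳ − b·x̄ = 1.8 − (-0.484478)·3.74 = 3.611947
Set a + b·x = 1.8: x = (1.8 − 3.611947) / (-0.484478) = 3.74

3.740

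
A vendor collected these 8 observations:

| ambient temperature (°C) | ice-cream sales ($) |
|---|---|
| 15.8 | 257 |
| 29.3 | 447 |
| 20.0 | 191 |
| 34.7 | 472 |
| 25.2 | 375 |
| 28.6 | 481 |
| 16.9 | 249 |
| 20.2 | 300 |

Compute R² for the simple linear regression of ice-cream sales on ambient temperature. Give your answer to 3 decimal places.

n = 8, Σx = 190.7, Σy = 2772, Σxy = 70830.8, Σx² = 4858.87, Σy² = 1049110
Sxx = Σx² − (Σx)²/n = 4858.87 − 4545.81125 = 313.05875
Sxy = Σxy − (Σx)(Σy)/n = 70830.8 − 66077.55 = 4753.25
Syy = Σy² − (Σy)²/n = 1049110 − 960498 = 88612
R² = Sxy²/(Sxx·Syy) = (4753.25)²/(313.05875·88612) = 0.814447

0.814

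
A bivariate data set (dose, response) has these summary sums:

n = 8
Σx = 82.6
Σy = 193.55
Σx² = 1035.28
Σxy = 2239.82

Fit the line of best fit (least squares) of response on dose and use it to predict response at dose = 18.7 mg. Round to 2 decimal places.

35.28

Sxx = Σx² − (Σx)²/n = 1035.28 − 852.845 = 182.435
Sxy = Σxy − (Σx)(Σy)/n = 2239.82 − 1998.40375 = 241.41625
b = Sxy/Sxx = 241.41625/182.435 = 1.323300
a = ȳ − b·x̄ = 24.19375 − 1.323300·10.325 = 10.530677
ŷ(18.7) = a + b·18.7 = 10.530677 + 1.323300·18.7 = 35.276388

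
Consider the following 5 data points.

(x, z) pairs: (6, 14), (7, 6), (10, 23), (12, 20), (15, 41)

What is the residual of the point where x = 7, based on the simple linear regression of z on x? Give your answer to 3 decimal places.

-5.300

n = 5, Σx = 50, Σy = 104, Σxy = 1211, Σx² = 554
Sxx = Σx² − (Σx)²/n = 554 − 500 = 54
Sxy = Σxy − (Σx)(Σy)/n = 1211 − 1040 = 171
b = Sxy/Sxx = 171/54 = 3.166667
a = ȳ − b·x̄ = 20.8 − 3.166667·10 = -10.866667
ŷ(7) = -10.866667 + 3.166667·7 = 11.3
residual = y − ŷ = 6 − 11.3 = -5.3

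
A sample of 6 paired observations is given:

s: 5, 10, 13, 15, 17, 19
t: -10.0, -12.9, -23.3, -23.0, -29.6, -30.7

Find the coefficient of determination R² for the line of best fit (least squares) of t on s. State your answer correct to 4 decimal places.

n = 6, Σx = 79, Σy = -129.5, Σxy = -1913.4, Σx² = 1169, Σy² = 3156.95
Sxx = Σx² − (Σx)²/n = 1169 − 1040.166667 = 128.833333
Sxy = Σxy − (Σx)(Σy)/n = -1913.4 − (-1705.083333) = -208.316667
Syy = Σy² − (Σy)²/n = 3156.95 − 2795.041667 = 361.908333
R² = Sxy²/(Sxx·Syy) = (-208.316667)²/(128.833333·361.908333) = 0.930725

0.9307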